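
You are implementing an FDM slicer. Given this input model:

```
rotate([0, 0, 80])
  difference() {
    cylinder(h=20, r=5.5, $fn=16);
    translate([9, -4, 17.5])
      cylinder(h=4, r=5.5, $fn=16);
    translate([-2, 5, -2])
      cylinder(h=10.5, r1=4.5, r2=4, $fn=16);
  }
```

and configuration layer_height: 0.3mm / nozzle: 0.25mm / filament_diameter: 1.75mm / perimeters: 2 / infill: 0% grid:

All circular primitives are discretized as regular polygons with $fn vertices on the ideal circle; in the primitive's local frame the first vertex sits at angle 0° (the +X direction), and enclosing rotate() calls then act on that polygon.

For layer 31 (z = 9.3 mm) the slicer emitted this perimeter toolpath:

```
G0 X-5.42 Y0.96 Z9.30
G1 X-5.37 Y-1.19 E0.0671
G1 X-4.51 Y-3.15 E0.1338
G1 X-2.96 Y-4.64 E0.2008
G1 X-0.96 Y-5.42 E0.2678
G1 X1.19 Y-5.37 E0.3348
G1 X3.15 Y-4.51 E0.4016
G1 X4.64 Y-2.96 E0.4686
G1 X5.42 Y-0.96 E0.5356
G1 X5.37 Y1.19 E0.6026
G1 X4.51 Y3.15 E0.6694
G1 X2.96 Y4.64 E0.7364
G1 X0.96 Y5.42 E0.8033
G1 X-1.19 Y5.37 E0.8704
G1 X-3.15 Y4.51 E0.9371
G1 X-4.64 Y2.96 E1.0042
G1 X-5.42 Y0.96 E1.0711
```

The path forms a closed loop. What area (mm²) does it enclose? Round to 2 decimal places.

Apply the shoelace formula to the sequence of (X, Y) vertices; enclosed area = 92.69 mm².

92.69 mm²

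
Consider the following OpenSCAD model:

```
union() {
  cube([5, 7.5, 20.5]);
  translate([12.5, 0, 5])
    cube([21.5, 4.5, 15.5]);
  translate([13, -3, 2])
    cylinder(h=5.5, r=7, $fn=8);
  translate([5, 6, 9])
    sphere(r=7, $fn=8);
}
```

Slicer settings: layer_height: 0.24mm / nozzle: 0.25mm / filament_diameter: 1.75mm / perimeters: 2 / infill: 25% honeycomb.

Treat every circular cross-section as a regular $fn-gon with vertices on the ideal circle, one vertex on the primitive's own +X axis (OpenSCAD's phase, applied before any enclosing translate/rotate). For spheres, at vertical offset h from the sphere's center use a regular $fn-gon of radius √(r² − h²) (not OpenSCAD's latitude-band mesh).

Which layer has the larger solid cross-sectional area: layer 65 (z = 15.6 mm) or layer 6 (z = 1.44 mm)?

layer 65 (z = 15.6 mm)

Layer 65 (z = 15.6): the cube (footprint 5×7.5) is included at this height (area 37.50 mm²); the 21.5×4.5 cube at (12.5, 0) contributes its full rectangle (area 96.75 mm²); the cylinder at (13, -3) does not reach this height (z outside [2, 7.5]); the r=7 sphere at (5, 6) contributes a regular 8-gon of circumradius √(7²−6.6²) = 2.332 (area = (8/2)·2.332²·sin(360°/8) = 15.39 mm²); Merging all regions: the regions partially overlap — summed areas 149.64 mm² minus the doubly-counted overlap 6.88 mm² gives 142.76 mm² — area = 142.76 mm². So its area = 142.76 mm². Layer 6 (z = 1.44): the cube is present — its section is the full 5×7.5 rectangle (area 37.50 mm²); the cube at (12.5, 0) does not reach this height (z outside [5, 20.5]); the cylinder at (13, -3) is not intersected at this z (z outside [2, 7.5]); the sphere at (5, 6) is not intersected at this z (|z−center|=7.560 > r=7); Merging all regions: only the 5×7.5 cube is present, so the union is just that shape — area = 37.50 mm². So its area = 37.50 mm². Layer 65 is larger (142.76 vs 37.50 mm²).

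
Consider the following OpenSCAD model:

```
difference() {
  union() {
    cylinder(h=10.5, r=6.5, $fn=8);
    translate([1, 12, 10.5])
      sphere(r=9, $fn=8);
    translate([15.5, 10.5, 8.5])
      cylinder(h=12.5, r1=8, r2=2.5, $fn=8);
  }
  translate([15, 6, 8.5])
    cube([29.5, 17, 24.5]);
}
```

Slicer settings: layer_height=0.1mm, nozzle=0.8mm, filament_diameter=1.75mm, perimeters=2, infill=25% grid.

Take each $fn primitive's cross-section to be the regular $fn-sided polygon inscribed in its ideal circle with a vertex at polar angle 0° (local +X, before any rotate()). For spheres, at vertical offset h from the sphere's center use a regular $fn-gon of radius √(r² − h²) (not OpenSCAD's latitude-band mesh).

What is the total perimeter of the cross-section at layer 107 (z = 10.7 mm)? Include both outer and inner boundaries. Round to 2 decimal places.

At z = 10.7 mm: the cylinder is absent (z outside [0, 10.5]); the r=9 sphere at (1, 12) contributes a regular 8-gon of circumradius √(9²−0.2²) = 8.998 (perimeter = 2·8·8.998·sin(180°/8) = 55.09 mm); the cone at (15.5, 10.5) (r1=8→r2=2.5) has section circumradius 7.032 here — a regular 8-gon (perimeter = 2·8·7.032·sin(180°/8) = 43.06 mm); Combining (union): the regions partially overlap (shared area 2.36 mm²), so the edge portions inside another operand are dropped and the merged outline is re-measured after clipping — boundary = 90.15 mm; the 29.5×17 cube at (15, 6) contributes its full rectangle (perimeter 93.00 mm); Taking the first minus the rest: starting from that combined region, the 29.5×17 cube at (15, 6) partially overlaps it — only the 68.13 mm² overlap (of its 501.50 mm²) is removed, clipping the outline — boundary = 90.97 mm. Overall, the cross-section is a single solid region. Total boundary length (outer) = 90.97 mm.

90.97 mm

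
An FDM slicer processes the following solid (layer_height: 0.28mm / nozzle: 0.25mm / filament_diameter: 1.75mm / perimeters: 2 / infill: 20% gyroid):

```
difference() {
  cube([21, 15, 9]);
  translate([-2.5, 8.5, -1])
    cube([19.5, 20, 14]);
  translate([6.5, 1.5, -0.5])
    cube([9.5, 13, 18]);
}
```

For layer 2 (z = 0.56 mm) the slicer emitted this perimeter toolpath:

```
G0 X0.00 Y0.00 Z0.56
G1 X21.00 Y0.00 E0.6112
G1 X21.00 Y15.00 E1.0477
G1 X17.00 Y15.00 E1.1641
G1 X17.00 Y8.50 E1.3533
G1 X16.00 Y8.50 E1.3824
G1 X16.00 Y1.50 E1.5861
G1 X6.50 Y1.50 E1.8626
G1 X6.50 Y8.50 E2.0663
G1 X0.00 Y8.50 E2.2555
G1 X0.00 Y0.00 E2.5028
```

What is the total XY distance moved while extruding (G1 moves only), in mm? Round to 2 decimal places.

Sum the Euclidean lengths of each G1 segment: total = 86.00 mm.

86.00 mm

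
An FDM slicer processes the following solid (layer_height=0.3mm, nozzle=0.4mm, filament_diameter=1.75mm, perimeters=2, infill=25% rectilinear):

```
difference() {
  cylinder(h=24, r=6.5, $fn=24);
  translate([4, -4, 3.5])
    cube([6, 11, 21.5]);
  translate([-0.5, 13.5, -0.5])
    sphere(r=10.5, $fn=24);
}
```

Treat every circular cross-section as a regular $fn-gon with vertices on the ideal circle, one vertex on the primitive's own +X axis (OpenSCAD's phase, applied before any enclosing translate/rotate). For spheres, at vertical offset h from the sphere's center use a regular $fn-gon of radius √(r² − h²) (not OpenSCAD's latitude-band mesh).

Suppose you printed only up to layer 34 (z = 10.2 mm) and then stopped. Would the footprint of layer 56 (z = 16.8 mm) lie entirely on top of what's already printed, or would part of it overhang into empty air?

entirely on top

Compare the two slices. At z = 10.2: the r=6.5 cylinder contributes a regular 24-gon of circumradius 6.5 (area = (24/2)·6.500²·sin(360°/24) = 131.22 mm²); the 6×11 cube at (4, -4) contributes its full rectangle (area 66.00 mm²); the sphere at (-0.5, 13.5) does not reach this height (|z−center|=10.700 > r=10.5); After the difference (first − rest): starting from the r=6.5 cylinder (131.22 mm²), the 6×11 cube at (4, -4) partially overlaps it — only the 16.81 mm² overlap (of its 66.00 mm²) is removed, clipping the outline — area = 114.42 mm². At z = 16.8: the r=6.5 cylinder gives a regular 24-gon of circumradius 6.5 (constant along its height) (area = (24/2)·6.500²·sin(360°/24) = 131.22 mm²); the 6×11 cube at (4, -4) contributes its full rectangle (area 66.00 mm²); the sphere at (-0.5, 13.5) is not intersected at this z (|z−center|=17.300 > r=10.5); Subtracting the remaining from the first: starting from the r=6.5 cylinder (131.22 mm²), the 6×11 cube at (4, -4) partially overlaps it — only the 16.81 mm² overlap (of its 66.00 mm²) is removed, clipping the outline — area = 114.42 mm². Checking containment: the cross-section at z = 16.8 is a subset of the cross-section at z = 10.2.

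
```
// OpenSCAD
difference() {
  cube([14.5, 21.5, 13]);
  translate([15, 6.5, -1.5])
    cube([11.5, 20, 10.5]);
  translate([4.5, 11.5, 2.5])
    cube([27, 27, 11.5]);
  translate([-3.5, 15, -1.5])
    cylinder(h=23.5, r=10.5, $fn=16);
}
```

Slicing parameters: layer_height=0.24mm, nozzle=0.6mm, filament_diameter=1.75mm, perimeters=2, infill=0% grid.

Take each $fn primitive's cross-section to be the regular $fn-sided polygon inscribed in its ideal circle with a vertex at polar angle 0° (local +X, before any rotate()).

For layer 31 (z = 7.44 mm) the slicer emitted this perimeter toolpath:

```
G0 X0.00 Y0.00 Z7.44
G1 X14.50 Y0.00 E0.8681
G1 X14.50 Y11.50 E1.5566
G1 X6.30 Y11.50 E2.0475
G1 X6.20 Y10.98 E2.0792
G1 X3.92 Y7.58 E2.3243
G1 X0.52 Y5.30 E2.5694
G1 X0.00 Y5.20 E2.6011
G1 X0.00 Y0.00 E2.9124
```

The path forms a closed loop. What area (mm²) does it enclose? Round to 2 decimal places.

Apply the shoelace formula to the sequence of (X, Y) vertices; enclosed area = 141.21 mm².

141.21 mm²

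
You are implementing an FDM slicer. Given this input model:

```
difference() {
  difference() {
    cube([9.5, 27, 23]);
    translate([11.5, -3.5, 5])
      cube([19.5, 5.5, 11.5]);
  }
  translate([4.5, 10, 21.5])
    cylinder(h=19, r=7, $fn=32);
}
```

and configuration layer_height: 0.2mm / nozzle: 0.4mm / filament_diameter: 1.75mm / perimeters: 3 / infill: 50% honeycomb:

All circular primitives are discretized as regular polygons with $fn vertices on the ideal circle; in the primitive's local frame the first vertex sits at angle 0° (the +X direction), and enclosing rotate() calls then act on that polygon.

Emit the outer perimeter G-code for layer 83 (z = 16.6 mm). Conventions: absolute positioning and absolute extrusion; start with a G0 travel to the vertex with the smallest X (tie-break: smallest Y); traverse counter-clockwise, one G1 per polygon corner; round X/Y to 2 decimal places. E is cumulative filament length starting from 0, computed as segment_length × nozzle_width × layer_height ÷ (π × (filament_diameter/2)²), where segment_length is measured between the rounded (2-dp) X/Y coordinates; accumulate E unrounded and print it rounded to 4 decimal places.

At z = 16.6 mm: the cube (footprint 9.5×27) is included at this height; the cube at (11.5, -3.5) is absent (z outside [5, 16.5]); Taking the first minus the rest: none of the subtracted shapes is present at this height, so the 9.5×27 cube is unchanged — 1 connected region; the cylinder at (4.5, 10) is absent (z outside [21.5, 40.5]); Taking the first minus the rest: none of the subtracted shapes is present at this height, so that combined region is unchanged — 1 connected region. The outline is a single polygon with 4 vertices. Extrusion per mm of travel: 0.4 × 0.2 / (π × 0.875²) = 0.033260. Accumulating E over each segment gives final E = 2.4280.

G0 X0.00 Y0.00 Z16.60
G1 X9.50 Y0.00 E0.3160
G1 X9.50 Y27.00 E1.2140
G1 X0.00 Y27.00 E1.5300
G1 X0.00 Y0.00 E2.4280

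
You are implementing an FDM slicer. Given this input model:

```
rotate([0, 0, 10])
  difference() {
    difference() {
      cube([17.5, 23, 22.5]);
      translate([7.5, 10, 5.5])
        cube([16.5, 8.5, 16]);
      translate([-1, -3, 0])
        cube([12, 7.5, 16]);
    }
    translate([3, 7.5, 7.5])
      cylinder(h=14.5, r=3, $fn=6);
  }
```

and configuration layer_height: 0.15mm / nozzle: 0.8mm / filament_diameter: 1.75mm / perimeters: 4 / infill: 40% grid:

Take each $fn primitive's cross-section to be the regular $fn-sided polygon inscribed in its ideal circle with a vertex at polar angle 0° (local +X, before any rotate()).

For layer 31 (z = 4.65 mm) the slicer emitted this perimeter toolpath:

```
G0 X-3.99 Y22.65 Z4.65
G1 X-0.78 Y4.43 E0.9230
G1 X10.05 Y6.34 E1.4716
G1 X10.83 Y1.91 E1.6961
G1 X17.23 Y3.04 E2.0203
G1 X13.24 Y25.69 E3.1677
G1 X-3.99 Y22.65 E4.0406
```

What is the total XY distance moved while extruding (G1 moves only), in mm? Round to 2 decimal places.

Sum the Euclidean lengths of each G1 segment: total = 80.99 mm.

80.99 mm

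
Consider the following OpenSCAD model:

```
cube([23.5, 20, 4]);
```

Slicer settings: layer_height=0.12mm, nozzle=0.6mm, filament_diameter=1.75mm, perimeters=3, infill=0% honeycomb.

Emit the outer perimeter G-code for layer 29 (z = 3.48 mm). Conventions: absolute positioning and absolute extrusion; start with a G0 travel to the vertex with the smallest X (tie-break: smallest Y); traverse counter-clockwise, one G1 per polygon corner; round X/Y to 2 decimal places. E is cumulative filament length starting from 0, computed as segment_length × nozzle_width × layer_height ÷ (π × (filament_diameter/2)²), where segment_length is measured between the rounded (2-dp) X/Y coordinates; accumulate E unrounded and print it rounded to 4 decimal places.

G0 X0.00 Y0.00 Z3.48
G1 X23.50 Y0.00 E0.7035
G1 X23.50 Y20.00 E1.3021
G1 X0.00 Y20.00 E2.0056
G1 X0.00 Y0.00 E2.6043

At z = 3.48 mm: the 23.5×20 cube contributes its full rectangle. The outline is a single polygon with 4 vertices. Extrusion per mm of travel: 0.6 × 0.12 / (π × 0.875²) = 0.029934. Accumulating E over each segment gives final E = 2.6043.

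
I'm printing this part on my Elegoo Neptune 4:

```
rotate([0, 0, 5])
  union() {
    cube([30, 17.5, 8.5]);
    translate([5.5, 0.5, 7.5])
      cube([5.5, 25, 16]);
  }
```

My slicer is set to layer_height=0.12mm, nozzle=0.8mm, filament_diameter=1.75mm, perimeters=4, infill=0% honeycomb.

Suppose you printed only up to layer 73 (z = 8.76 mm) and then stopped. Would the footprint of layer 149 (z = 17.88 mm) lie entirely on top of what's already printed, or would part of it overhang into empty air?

Compare the two slices. At z = 8.76: the cube is not intersected at this z (z outside [0, 8.5]); the 5.5×25 cube at (5.5, 0.5) contributes its full rectangle (area 137.50 mm²); Taking the union: only the 5.5×25 cube at (5.5, 0.5) is present, so the union is just that shape — area = 137.50 mm²; (whole slice rotated 5° about Z — lengths, areas and connectivity unchanged). At z = 17.88: the cube is not intersected at this z (z outside [0, 8.5]); the 5.5×25 cube at (5.5, 0.5) contributes its full rectangle (area 137.50 mm²); Merging all regions: only the 5.5×25 cube at (5.5, 0.5) is present, so the union is just that shape — area = 137.50 mm²; (whole slice rotated 5° about Z — lengths, areas and connectivity unchanged). Checking containment: the cross-section at z = 17.88 is a subset of the cross-section at z = 8.76.

entirely on top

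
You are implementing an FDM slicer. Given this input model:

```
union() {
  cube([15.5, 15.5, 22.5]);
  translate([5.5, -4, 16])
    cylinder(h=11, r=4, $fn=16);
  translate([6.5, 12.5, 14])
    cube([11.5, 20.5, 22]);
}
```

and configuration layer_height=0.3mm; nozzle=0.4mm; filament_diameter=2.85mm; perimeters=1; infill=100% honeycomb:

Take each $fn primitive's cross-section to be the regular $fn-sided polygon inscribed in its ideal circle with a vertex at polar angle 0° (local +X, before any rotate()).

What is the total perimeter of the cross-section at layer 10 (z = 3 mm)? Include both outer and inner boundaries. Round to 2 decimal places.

62.00 mm

At z = 3 mm: the cube is present — its section is the full 15.5×15.5 rectangle (perimeter 62.00 mm); the cylinder at (5.5, -4) does not reach this height (z outside [16, 27]); the cube at (6.5, 12.5) does not reach this height (z outside [14, 36]); Merging all regions: only the 15.5×15.5 cube is present, so the union is just that shape — boundary = 62.00 mm. Overall, the cross-section is a single solid region. Total boundary length (outer) = 62.00 mm.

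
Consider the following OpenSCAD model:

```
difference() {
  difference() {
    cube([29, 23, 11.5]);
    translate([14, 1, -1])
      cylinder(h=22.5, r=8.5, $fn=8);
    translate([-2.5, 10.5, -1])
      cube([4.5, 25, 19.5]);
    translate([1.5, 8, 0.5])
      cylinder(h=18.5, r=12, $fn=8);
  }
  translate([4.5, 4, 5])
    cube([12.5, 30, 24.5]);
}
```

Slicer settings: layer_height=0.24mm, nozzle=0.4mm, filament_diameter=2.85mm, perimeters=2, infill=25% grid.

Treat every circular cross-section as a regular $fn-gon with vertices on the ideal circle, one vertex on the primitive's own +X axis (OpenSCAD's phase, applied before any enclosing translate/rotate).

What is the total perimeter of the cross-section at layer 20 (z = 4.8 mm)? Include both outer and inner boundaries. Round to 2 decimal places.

At z = 4.8 mm: the 29×23 cube contributes its full rectangle (perimeter 104.00 mm); the r=8.5 cylinder at (14, 1) contributes a regular 8-gon of circumradius 8.5 (perimeter = 2·8·8.500·sin(180°/8) = 52.04 mm); the 4.5×25 cube at (-2.5, 10.5) contributes its full rectangle (perimeter 59.00 mm); the r=12 cylinder at (1.5, 8) gives a regular 8-gon of circumradius 12 (constant along its height) (perimeter = 2·8·12.000·sin(180°/8) = 73.48 mm); After the difference (first − rest): starting from the 29×23 cube, the r=8.5 cylinder at (14, 1) partially overlaps it — only the 118.76 mm² overlap (of its 204.35 mm²) is removed, clipping the outline; the 4.5×25 cube at (-2.5, 10.5) partially overlaps it — only the 25.00 mm² overlap (of its 112.50 mm²) is removed, clipping the outline; the r=12 cylinder at (1.5, 8) partially overlaps it — only the 154.49 mm² overlap (of its 407.29 mm²) is removed, clipping the outline — boundary = 91.88 mm; the cube at (4.5, 4) is absent (z outside [5, 29.5]); After the difference (first − rest): none of the subtracted shapes is present at this height, so the result so far is unchanged — boundary = 91.88 mm. Overall, the cross-section is a single solid region. Total boundary length (outer) = 91.88 mm.

91.88 mm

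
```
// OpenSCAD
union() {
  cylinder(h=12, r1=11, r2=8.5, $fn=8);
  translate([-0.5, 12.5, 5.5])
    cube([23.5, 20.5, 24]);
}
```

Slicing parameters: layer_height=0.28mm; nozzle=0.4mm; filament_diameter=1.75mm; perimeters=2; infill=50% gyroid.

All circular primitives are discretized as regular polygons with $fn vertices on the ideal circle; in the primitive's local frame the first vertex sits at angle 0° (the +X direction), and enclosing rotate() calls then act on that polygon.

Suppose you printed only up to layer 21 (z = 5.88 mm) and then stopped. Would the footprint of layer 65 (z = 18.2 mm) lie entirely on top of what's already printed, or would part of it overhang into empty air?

Compare the two slices. At z = 5.88: the cone (r1=11→r2=8.5) has section circumradius 9.775 here — a regular 8-gon (area = (8/2)·9.775²·sin(360°/8) = 270.26 mm²); the cube at (-0.5, 12.5) (footprint 23.5×20.5) is included at this height (area 481.75 mm²); Merging all regions: the 2 present regions are separate (no shared area or edge), so areas and boundary lengths simply add and each stays a separate island — area = 752.01 mm². At z = 18.2: the cone does not reach this height (z outside [0, 12]); the 23.5×20.5 cube at (-0.5, 12.5) contributes its full rectangle (area 481.75 mm²); Combining (union): only the 23.5×20.5 cube at (-0.5, 12.5) is present, so the union is just that shape — area = 481.75 mm². Checking containment: the cross-section at z = 18.2 is a subset of the cross-section at z = 5.88.

entirely on top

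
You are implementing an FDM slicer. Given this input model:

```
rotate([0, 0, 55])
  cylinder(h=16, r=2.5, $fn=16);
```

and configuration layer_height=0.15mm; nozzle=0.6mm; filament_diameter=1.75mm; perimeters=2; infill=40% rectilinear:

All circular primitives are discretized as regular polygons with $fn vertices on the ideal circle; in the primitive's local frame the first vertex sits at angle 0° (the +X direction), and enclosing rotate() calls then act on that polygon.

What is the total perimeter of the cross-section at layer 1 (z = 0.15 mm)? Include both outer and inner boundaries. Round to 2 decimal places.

15.61 mm

At z = 0.15 mm: the cylinder: section is a regular 16-gon, circumradius r=2.5 (perimeter = 2·16·2.500·sin(180°/16) = 15.61 mm); (rotated 55° about Z; rotation is an isometry so areas/perimeters/island counts are preserved). Overall, the cross-section is a single solid region. Total boundary length (outer) = 15.61 mm.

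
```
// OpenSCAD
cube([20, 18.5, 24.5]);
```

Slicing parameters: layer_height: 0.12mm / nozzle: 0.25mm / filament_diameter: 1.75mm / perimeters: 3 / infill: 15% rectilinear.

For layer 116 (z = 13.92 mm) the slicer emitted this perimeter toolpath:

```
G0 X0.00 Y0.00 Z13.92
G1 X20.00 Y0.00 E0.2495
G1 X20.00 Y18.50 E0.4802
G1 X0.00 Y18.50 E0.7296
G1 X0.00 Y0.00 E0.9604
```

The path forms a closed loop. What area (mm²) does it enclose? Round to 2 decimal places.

Apply the shoelace formula to the sequence of (X, Y) vertices; enclosed area = 370.00 mm².

370.00 mm²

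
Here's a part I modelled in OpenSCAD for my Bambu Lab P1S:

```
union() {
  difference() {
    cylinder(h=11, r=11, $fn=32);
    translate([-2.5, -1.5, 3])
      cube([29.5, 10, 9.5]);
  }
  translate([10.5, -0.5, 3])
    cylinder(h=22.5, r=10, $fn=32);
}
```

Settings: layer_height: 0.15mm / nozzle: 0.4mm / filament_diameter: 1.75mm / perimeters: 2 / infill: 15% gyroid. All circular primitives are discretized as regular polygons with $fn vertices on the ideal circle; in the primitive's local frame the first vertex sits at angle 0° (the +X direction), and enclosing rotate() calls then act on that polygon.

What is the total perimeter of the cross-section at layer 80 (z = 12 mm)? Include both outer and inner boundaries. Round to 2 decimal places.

At z = 12 mm: the cylinder does not reach this height (z outside [0, 11]); the cube at (-2.5, -1.5) is present — its section is the full 29.5×10 rectangle (perimeter 79.00 mm); Taking the first minus the rest: the first operand is absent here, so nothing remains; the r=10 cylinder at (10.5, -0.5) gives a regular 32-gon of circumradius 10 (constant along its height) (perimeter = 2·32·10.000·sin(180°/32) = 62.73 mm); Combining (union): only the r=10 cylinder at (10.5, -0.5) is present, so the union is just that shape — boundary = 62.73 mm. Overall, the cross-section is a single solid region. Total boundary length (outer) = 62.73 mm.

62.73 mm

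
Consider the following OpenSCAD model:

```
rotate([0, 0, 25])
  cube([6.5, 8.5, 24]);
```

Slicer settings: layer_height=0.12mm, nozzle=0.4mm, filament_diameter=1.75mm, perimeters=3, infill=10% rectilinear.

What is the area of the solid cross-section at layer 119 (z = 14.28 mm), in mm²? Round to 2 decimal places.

At z = 14.28 mm: the cube is present — its section is the full 6.5×8.5 rectangle (area 55.25 mm²); (rotated 25° about Z; rotation is an isometry so areas/perimeters/island counts are preserved). Overall, the cross-section is a single solid region. Net area = 55.25 mm².

55.25 mm²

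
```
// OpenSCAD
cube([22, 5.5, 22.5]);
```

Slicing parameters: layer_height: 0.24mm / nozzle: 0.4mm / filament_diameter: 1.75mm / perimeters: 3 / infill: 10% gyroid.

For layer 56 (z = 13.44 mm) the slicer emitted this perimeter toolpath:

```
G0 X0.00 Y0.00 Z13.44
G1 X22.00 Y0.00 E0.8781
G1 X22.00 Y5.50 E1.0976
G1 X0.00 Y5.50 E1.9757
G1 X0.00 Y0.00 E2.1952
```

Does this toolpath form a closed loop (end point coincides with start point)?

yes

Start point (G0): (0.00, 0.00). End point (last G1): the path returns to the start — closed.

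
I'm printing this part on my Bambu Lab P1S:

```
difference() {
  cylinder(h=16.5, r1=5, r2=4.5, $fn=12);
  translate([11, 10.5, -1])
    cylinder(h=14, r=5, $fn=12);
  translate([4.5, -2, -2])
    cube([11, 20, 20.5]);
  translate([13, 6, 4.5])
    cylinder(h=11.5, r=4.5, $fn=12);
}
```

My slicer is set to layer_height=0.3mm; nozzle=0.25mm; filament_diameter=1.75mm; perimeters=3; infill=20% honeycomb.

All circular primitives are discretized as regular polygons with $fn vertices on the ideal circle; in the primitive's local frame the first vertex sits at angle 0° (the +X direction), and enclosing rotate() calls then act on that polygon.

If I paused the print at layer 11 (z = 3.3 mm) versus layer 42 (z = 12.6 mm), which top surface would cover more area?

Layer 11 (z = 3.3): the cone contributes a regular 12-gon of circumradius 4.900 (interpolated between r1=5 and r2=4.5 at t=0.200) (area = (12/2)·4.900²·sin(360°/12) = 72.03 mm²); the r=5 cylinder at (11, 10.5) gives a regular 12-gon of circumradius 5 (constant along its height) (area = (12/2)·5.000²·sin(360°/12) = 75.00 mm²); the cube at (4.5, -2) (footprint 11×20) is included at this height (area 220.00 mm²); the cylinder at (13, 6) is absent (z outside [4.5, 16]); Subtracting the remaining from the first: starting from the cone (72.03 mm²), the r=5 cylinder at (11, 10.5) misses the remaining region (no effect); the 11×20 cube at (4.5, -2) partially overlaps it — only the 0.60 mm² overlap (of its 220.00 mm²) is removed, clipping the outline — area = 71.43 mm². So its area = 71.43 mm². Layer 42 (z = 12.6): the cone contributes a regular 12-gon of circumradius 4.618 (interpolated between r1=5 and r2=4.5 at t=0.764) (area = (12/2)·4.618²·sin(360°/12) = 63.98 mm²); the r=5 cylinder at (11, 10.5) gives a regular 12-gon of circumradius 5 (constant along its height) (area = (12/2)·5.000²·sin(360°/12) = 75.00 mm²); the 11×20 cube at (4.5, -2) contributes its full rectangle (area 220.00 mm²); the r=4.5 cylinder at (13, 6) gives a regular 12-gon of circumradius 4.5 (constant along its height) (area = (12/2)·4.500²·sin(360°/12) = 60.75 mm²); After the difference (first − rest): starting from the cone (63.98 mm²), the r=5 cylinder at (11, 10.5) misses the remaining region (no effect); the 11×20 cube at (4.5, -2) partially overlaps it — only the 0.05 mm² overlap (of its 220.00 mm²) is removed, clipping the outline; the r=4.5 cylinder at (13, 6) misses the remaining region (no effect) — area = 63.93 mm². So its area = 63.93 mm². Layer 11 is larger (71.43 vs 63.93 mm²).

layer 11 (z = 3.3 mm)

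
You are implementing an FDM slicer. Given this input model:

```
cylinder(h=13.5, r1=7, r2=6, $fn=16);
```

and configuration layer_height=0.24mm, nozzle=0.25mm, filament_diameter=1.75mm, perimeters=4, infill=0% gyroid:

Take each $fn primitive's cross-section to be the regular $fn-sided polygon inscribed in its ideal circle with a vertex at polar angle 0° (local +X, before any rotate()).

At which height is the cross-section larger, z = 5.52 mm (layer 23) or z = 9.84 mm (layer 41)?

layer 23 (z = 5.52 mm)

Layer 23 (z = 5.52): the cone (r1=7→r2=6) has section circumradius 6.591 here — a regular 16-gon (area = (16/2)·6.591²·sin(360°/16) = 133.00 mm²). So its area = 133.00 mm². Layer 41 (z = 9.84): the cone contributes a regular 16-gon of circumradius 6.271 (interpolated between r1=7 and r2=6 at t=0.729) (area = (16/2)·6.271²·sin(360°/16) = 120.40 mm²). So its area = 120.40 mm². Layer 23 is larger (133.00 vs 120.40 mm²).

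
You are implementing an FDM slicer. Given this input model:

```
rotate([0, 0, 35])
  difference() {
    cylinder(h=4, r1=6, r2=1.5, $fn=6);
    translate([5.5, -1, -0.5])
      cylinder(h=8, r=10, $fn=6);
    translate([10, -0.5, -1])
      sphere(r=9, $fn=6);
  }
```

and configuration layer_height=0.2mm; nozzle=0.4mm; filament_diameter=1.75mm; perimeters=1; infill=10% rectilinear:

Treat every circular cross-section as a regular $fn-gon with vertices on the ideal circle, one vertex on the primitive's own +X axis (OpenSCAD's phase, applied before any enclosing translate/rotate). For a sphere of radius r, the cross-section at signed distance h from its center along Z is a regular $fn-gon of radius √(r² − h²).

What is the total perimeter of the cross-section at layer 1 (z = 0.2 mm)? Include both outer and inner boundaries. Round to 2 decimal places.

At z = 0.2 mm: the cone: at t=0.050 of its height the radius interpolates to r₁+(r₂−r₁)t = 5.775, giving a regular 6-gon of that circumradius (perimeter = 2·6·5.775·sin(180°/6) = 34.65 mm); the r=10 cylinder at (5.5, -1) contributes a regular 6-gon of circumradius 10 (perimeter = 2·6·10.000·sin(180°/6) = 60.00 mm); the sphere at (10, -0.5): section is a regular 6-gon, circumradius = √(r²−h²) = √(9²−1.2²) = 8.920 (perimeter = 2·6·8.920·sin(180°/6) = 53.52 mm); Taking the first minus the rest: starting from the cone, the r=10 cylinder at (5.5, -1) partially overlaps it — only the 73.32 mm² overlap (of its 259.81 mm²) is removed, clipping the outline; the r=9 sphere at (10, -0.5) misses the remaining region (no effect) — boundary = 25.65 mm; (whole slice rotated 35° about Z — lengths, areas and connectivity unchanged). Overall, the cross-section is a single solid region. Total boundary length (outer) = 25.65 mm.

25.65 mm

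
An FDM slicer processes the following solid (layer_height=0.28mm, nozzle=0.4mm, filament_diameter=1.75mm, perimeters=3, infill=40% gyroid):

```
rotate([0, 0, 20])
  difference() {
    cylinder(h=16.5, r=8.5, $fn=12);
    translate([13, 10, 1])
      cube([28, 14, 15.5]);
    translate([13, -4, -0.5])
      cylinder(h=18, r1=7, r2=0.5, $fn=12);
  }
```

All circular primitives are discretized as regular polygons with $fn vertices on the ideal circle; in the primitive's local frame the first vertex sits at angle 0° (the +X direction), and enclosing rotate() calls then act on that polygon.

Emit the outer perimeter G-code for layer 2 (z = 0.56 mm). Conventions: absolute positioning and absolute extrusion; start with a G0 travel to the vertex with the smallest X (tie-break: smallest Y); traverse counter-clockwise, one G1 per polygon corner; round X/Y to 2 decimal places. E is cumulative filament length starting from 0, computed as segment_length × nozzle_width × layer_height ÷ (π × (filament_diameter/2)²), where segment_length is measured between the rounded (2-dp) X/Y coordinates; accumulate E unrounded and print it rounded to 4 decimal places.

At z = 0.56 mm: the r=8.5 cylinder gives a regular 12-gon of circumradius 8.5 (constant along its height); the cube at (13, 10) is absent (z outside [1, 16.5]); the cone at (13, -4) (r1=7→r2=0.5) has section circumradius 6.617 here — a regular 12-gon; Taking the first minus the rest: starting from the r=8.5 cylinder, the cone at (13, -4) partially overlaps it — only the 4.69 mm² overlap (of its 131.36 mm²) is removed, clipping the outline — 1 connected region; (whole slice rotated 20° about Z — lengths, areas and connectivity unchanged). The outline is a single polygon with 14 vertices. Extrusion per mm of travel: 0.4 × 0.28 / (π × 0.875²) = 0.046564. Accumulating E over each segment gives final E = 2.4651.

G0 X-8.37 Y1.48 Z0.56
G1 X-7.99 Y-2.91 E0.2052
G1 X-5.46 Y-6.51 E0.4101
G1 X-1.48 Y-8.37 E0.6146
G1 X2.91 Y-7.99 E0.8198
G1 X6.51 Y-5.46 E1.0247
G1 X7.94 Y-2.40 E1.1820
G1 X7.37 Y-1.58 E1.2285
G1 X7.07 Y1.84 E1.3883
G1 X7.73 Y3.27 E1.4617
G1 X5.46 Y6.51 E1.6459
G1 X1.48 Y8.37 E1.8505
G1 X-2.91 Y7.99 E2.0556
G1 X-6.51 Y5.46 E2.2605
G1 X-8.37 Y1.48 E2.4651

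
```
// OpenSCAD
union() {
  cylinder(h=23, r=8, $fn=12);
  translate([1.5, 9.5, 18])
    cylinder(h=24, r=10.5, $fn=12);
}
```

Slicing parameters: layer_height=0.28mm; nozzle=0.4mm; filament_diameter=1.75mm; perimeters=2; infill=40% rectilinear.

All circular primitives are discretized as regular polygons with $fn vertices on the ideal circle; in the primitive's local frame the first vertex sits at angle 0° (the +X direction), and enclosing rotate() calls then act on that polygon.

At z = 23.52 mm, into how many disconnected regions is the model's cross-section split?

At z = 23.52 mm: the cylinder is not intersected at this z (z outside [0, 23]); the cylinder at (1.5, 9.5): section is a regular 12-gon, circumradius r=10.5; Combining (union): only the r=10.5 cylinder at (1.5, 9.5) is present, so the union is just that shape — 1 connected region. The result has 1 disconnected region.

1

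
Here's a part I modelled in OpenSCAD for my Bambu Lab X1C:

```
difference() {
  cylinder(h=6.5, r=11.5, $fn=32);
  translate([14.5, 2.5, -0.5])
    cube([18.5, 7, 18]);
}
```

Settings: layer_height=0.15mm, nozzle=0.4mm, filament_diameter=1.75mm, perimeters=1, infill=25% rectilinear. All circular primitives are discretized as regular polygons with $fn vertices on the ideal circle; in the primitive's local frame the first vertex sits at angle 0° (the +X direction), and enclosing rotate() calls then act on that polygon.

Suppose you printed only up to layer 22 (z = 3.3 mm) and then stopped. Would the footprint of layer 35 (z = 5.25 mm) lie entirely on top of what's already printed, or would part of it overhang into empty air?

entirely on top

Compare the two slices. At z = 3.3: the r=11.5 cylinder contributes a regular 32-gon of circumradius 11.5 (area = (32/2)·11.500²·sin(360°/32) = 412.81 mm²); the cube at (14.5, 2.5) is present — its section is the full 18.5×7 rectangle (area 129.50 mm²); Subtracting the remaining from the first: starting from the r=11.5 cylinder (412.81 mm²), the 18.5×7 cube at (14.5, 2.5) misses the remaining region (no effect) — area = 412.81 mm². At z = 5.25: the r=11.5 cylinder gives a regular 32-gon of circumradius 11.5 (constant along its height) (area = (32/2)·11.500²·sin(360°/32) = 412.81 mm²); the 18.5×7 cube at (14.5, 2.5) contributes its full rectangle (area 129.50 mm²); Subtracting the remaining from the first: starting from the r=11.5 cylinder (412.81 mm²), the 18.5×7 cube at (14.5, 2.5) misses the remaining region (no effect) — area = 412.81 mm². Checking containment: the cross-section at z = 5.25 is a subset of the cross-section at z = 3.3.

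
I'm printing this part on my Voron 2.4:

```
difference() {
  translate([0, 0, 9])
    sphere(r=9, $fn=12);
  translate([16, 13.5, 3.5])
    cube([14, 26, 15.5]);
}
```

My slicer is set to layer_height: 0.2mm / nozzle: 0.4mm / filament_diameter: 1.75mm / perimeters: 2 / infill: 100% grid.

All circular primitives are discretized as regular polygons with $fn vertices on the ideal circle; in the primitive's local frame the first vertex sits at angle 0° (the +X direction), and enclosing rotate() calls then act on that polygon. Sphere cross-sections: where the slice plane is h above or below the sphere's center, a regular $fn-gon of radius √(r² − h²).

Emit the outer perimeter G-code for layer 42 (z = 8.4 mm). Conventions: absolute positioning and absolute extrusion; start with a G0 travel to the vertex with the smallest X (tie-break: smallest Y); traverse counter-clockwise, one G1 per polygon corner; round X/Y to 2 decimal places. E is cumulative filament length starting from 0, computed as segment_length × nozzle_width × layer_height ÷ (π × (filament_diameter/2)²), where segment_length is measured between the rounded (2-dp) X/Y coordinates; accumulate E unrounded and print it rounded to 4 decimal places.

G0 X-8.98 Y0.00 Z8.40
G1 X-7.78 Y-4.49 E0.1546
G1 X-4.49 Y-7.78 E0.3093
G1 X0.00 Y-8.98 E0.4639
G1 X4.49 Y-7.78 E0.6185
G1 X7.78 Y-4.49 E0.7732
G1 X8.98 Y0.00 E0.9278
G1 X7.78 Y4.49 E1.0824
G1 X4.49 Y7.78 E1.2372
G1 X0.00 Y8.98 E1.3917
G1 X-4.49 Y7.78 E1.5463
G1 X-7.78 Y4.49 E1.7011
G1 X-8.98 Y0.00 E1.8556

At z = 8.4 mm: the r=9 sphere slices to a regular 12-gon of circumradius 8.980 (√(r²−h²) with h=0.6 from center); the cube at (16, 13.5) (footprint 14×26) is included at this height; Taking the first minus the rest: starting from the r=9 sphere, the 14×26 cube at (16, 13.5) misses the remaining region (no effect) — 1 connected region. The outline is a single polygon with 12 vertices. Extrusion per mm of travel: 0.4 × 0.2 / (π × 0.875²) = 0.033260. Accumulating E over each segment gives final E = 1.8556.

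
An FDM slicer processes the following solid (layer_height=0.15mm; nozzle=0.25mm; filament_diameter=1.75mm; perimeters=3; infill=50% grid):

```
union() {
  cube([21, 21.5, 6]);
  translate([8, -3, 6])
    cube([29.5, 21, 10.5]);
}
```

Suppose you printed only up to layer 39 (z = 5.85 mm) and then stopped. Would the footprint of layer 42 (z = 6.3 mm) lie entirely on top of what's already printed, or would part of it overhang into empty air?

part overhangs

Compare the two slices. At z = 5.85: the cube is present — its section is the full 21×21.5 rectangle (area 451.50 mm²); the cube at (8, -3) does not reach this height (z outside [6, 16.5]); Merging all regions: only the 21×21.5 cube is present, so the union is just that shape — area = 451.50 mm². At z = 6.3: the cube is not intersected at this z (z outside [0, 6]); the 29.5×21 cube at (8, -3) contributes its full rectangle (area 619.50 mm²); Taking the union: only the 29.5×21 cube at (8, -3) is present, so the union is just that shape — area = 619.50 mm². Checking containment: at z = 6.3 the cross-section extends beyond the z = 5.85 cross-section by about 385.50 mm².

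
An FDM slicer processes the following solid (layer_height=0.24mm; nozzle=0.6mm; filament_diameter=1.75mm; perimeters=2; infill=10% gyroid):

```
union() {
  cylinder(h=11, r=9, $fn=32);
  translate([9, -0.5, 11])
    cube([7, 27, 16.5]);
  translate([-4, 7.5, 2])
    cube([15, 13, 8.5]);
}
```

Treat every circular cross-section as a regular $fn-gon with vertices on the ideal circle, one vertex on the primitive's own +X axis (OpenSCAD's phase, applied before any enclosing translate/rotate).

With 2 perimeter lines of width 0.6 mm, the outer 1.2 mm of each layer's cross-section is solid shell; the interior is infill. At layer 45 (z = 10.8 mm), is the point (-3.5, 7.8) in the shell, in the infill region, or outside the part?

At z = 10.8 mm: the cylinder: section is a regular 32-gon, circumradius r=9; the cube at (9, -0.5) does not reach this height (z outside [11, 27.5]); the cube at (-4, 7.5) does not reach this height (z outside [2, 10.5]); Merging all regions: only the r=9 cylinder is present, so the union is just that shape — 1 connected region. Overall, the cross-section is a single solid region. The nearest boundary edge runs (-3.44, 8.31)→(-5.00, 7.48); distance from the point to it = 0.43 mm. The point is inside the cross-section, 0.43 mm from the nearest boundary — within the 1.2 mm shell band (2 × 0.6).

shell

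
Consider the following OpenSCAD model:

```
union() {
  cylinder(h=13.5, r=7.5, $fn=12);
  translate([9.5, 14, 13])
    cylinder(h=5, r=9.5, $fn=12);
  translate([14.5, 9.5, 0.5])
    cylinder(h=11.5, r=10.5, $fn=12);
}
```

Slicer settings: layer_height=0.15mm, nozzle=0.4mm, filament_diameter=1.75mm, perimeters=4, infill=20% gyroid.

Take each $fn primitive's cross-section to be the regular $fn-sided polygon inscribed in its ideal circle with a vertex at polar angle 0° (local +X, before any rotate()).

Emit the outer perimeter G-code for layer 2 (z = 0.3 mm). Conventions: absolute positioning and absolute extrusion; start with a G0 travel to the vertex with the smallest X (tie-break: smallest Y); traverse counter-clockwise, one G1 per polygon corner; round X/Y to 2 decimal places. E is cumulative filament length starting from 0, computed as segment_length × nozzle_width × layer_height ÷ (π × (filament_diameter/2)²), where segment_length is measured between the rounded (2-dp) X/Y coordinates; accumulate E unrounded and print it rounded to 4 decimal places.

G0 X-7.50 Y0.00 Z0.30
G1 X-6.50 Y-3.75 E0.0968
G1 X-3.75 Y-6.50 E0.1938
G1 X0.00 Y-7.50 E0.2906
G1 X3.75 Y-6.50 E0.3875
G1 X6.50 Y-3.75 E0.4845
G1 X7.50 Y0.00 E0.5813
G1 X6.50 Y3.75 E0.6781
G1 X3.75 Y6.50 E0.7751
G1 X0.00 Y7.50 E0.8719
G1 X-3.75 Y6.50 E0.9687
G1 X-6.50 Y3.75 E1.0657
G1 X-7.50 Y0.00 E1.1626

At z = 0.3 mm: the cylinder: section is a regular 12-gon, circumradius r=7.5; the cylinder at (9.5, 14) does not reach this height (z outside [13, 18]); the cylinder at (14.5, 9.5) does not reach this height (z outside [0.5, 12]); Merging all regions: only the r=7.5 cylinder is present, so the union is just that shape — 1 connected region. The outline is a single polygon with 12 vertices. Extrusion per mm of travel: 0.4 × 0.15 / (π × 0.875²) = 0.024945. Accumulating E over each segment gives final E = 1.1626.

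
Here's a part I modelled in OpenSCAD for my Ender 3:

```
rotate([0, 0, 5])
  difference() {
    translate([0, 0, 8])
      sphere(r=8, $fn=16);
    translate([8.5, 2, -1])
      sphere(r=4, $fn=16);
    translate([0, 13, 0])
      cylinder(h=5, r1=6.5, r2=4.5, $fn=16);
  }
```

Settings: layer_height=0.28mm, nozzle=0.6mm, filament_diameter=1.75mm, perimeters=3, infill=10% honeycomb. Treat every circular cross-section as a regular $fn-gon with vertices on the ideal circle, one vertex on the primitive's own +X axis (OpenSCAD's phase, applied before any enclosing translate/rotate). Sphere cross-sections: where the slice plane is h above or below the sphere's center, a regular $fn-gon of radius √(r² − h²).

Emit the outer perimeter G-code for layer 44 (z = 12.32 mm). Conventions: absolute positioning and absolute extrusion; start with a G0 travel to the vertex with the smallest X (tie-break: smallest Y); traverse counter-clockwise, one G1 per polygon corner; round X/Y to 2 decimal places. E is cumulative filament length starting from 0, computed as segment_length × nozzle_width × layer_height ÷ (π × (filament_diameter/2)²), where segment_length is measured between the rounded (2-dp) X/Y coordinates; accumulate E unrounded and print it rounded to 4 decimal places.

At z = 12.32 mm: the sphere: section is a regular 16-gon, circumradius = √(r²−h²) = √(8²−4.32²) = 6.733; the sphere at (8.5, 2) does not reach this height (|z−center|=13.320 > r=4); the cone at (0, 13) does not reach this height (z outside [0, 5]); Subtracting the remaining from the first: none of the subtracted shapes is present at this height, so the r=8 sphere is unchanged — 1 connected region; (whole slice rotated 5° about Z — lengths, areas and connectivity unchanged). The outline is a single polygon with 16 vertices. Extrusion per mm of travel: 0.6 × 0.28 / (π × 0.875²) = 0.069846. Accumulating E over each segment gives final E = 2.9361.

G0 X-6.71 Y-0.59 Z12.32
G1 X-5.97 Y-3.11 E0.1834
G1 X-4.33 Y-5.16 E0.3668
G1 X-2.02 Y-6.42 E0.5506
G1 X0.59 Y-6.71 E0.7340
G1 X3.11 Y-5.97 E0.9175
G1 X5.16 Y-4.33 E1.1008
G1 X6.42 Y-2.02 E1.2846
G1 X6.71 Y0.59 E1.4680
G1 X5.97 Y3.11 E1.6515
G1 X4.33 Y5.16 E1.8348
G1 X2.02 Y6.42 E2.0186
G1 X-0.59 Y6.71 E2.2021
G1 X-3.11 Y5.97 E2.3855
G1 X-5.16 Y4.33 E2.5689
G1 X-6.42 Y2.02 E2.7526
G1 X-6.71 Y-0.59 E2.9361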